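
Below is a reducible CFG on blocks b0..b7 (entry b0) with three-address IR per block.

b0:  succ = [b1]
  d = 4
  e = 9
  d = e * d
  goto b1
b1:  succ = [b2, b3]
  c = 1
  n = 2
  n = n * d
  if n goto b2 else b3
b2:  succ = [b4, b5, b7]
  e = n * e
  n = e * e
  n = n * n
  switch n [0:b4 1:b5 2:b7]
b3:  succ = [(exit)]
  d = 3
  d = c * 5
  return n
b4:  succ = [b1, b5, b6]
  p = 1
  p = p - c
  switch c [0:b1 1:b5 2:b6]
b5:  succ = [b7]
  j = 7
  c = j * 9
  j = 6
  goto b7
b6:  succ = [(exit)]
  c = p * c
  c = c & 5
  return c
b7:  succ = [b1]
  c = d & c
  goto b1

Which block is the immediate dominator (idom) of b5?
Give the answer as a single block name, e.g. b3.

idom tree: b1←b0 b2←b1 b3←b1 b4←b2 b5←b2 b6←b4 b7←b2
Join-block Dom:
  b1: preds {b0,b4,b7}: {b0} ∩ {b0,b1,b2,b4} ∩ {b0,b1,b2,b7} = {b0}; idom=b0
  b5: preds {b2,b4}: {b0,b1,b2} ∩ {b0,b1,b2,b4} = {b0,b1,b2}; idom=b2
  b7: preds {b2,b5}: {b0,b1,b2} ∩ {b0,b1,b2,b5} = {b0,b1,b2}; idom=b2

idom(b5) = b2

Answer: b2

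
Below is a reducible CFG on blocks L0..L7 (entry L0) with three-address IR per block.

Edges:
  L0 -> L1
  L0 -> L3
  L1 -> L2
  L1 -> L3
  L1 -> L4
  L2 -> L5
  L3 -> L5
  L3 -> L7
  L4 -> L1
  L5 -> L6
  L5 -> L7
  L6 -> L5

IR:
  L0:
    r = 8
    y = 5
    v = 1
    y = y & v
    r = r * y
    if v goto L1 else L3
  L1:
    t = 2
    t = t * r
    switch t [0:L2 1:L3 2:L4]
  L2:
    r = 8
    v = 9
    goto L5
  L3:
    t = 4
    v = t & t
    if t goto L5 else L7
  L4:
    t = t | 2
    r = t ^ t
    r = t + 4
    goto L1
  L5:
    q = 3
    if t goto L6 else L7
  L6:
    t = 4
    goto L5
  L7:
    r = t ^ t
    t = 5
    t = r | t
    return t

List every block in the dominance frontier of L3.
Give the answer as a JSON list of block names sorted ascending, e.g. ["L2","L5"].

Answer: ["L5", "L7"]

Derivation:
idom tree: L1←L0 L2←L1 L3←L0 L4←L1 L5←L0 L6←L5 L7←L0
Join-block Dom:
  L1: preds {L0,L4}: {L0} ∩ {L0,L1,L4} = {L0}; idom=L0
  L3: preds {L0,L1}: {L0} ∩ {L0,L1} = {L0}; idom=L0
  L5: preds {L2,L3,L6}: {L0,L1,L2} ∩ {L0,L3} ∩ {L0,L5,L6} = {L0}; idom=L0
  L7: preds {L3,L5}: {L0,L3} ∩ {L0,L5} = {L0}; idom=L0

DF walk-up:
  join L1 pred L0: · stop@L0
  join L1 pred L4: L4→L1 stop@L0
  join L3 pred L0: · stop@L0
  join L3 pred L1: L1 stop@L0
  join L5 pred L2: L2→L1 stop@L0
  join L5 pred L3: L3 stop@L0
  join L5 pred L6: L6→L5 stop@L0
  join L7 pred L3: L3 stop@L0
  join L7 pred L5: L5 stop@L0
  DF(L0)=∅
  DF(L1)={L1,L3,L5}
  DF(L2)={L5}
  DF(L3)={L5,L7}
  DF(L4)={L1}
  DF(L5)={L5,L7}
  DF(L6)={L5}
  DF(L7)=∅

DF(L3) = ["L5", "L7"]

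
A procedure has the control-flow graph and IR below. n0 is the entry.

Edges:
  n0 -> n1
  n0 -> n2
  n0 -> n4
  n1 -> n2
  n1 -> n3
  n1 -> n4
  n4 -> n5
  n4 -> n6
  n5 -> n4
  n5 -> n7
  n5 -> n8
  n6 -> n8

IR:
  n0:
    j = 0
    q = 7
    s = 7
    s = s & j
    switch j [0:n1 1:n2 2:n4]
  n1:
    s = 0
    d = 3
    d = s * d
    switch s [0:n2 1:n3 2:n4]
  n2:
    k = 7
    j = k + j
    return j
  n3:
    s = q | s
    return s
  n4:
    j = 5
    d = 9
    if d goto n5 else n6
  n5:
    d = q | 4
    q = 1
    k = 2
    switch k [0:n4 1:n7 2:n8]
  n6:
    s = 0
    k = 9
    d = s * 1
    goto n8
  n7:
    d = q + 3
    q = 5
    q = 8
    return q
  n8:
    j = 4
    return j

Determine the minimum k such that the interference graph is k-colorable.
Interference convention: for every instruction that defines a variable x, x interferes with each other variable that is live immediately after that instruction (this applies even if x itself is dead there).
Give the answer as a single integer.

def/use:
  n0: def={j,q,s} ue=∅
  n1: def={d,s} ue=∅
  n2: def={j,k} ue={j}
  n3: def={s} ue={q,s}
  n4: def={d,j} ue=∅
  n5: def={d,k,q} ue={q}
  n6: def={d,k,s} ue=∅
  n7: def={d,q} ue={q}
  n8: def={j} ue=∅

Live sets:
  live n0: ∅→{j,q}
  live n1: {j,q}→{j,q,s}
  live n2: {j}→∅
  live n3: {q,s}→∅
  live n4: {q}→{q}
  live n5: {q}→{q}
  live n6: ∅→∅
  live n7: {q}→∅
  live n8: ∅→∅

Conflict graph:
  d — {j,q,s}
  j — {d,k,q,s}
  k — {j,q,s}
  q — {d,j,k,s}
  s — {d,j,k,q}

Registers:
  lower bound: {d,j,q,s} mutually conflict ⇒ χ ≥ 4
  assign d→R3 j→R0 k→R3 q→R1 s→R2 — no edge inside a register ⇒ χ ≤ 4
  χ = 4

Answer: 4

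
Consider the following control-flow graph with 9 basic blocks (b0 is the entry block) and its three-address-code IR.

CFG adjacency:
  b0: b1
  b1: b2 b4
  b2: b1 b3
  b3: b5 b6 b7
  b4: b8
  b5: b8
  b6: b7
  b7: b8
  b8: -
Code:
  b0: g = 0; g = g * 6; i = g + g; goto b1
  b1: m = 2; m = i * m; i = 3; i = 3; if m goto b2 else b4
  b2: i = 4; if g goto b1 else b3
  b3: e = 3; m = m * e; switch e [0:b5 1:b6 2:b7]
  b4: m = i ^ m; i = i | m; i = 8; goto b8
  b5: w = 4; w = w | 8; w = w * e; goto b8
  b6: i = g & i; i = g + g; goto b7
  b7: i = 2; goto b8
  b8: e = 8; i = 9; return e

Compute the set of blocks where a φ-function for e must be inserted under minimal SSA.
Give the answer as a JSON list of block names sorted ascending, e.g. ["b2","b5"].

Answer: ["b8"]

Working:
idom tree: b1←b0 b2←b1 b3←b2 b4←b1 b5←b3 b6←b3 b7←b3 b8←b1
Dom at joins:
  b1: preds {b0,b2}: {b0} ∩ {b0,b1,b2} = {b0}; idom=b0
  b7: preds {b3,b6}: {b0,b1,b2,b3} ∩ {b0,b1,b2,b3,b6} = {b0,b1,b2,b3}; idom=b3
  b8: preds {b4,b5,b7}: {b0,b1,b4} ∩ {b0,b1,b2,b3,b5} ∩ {b0,b1,b2,b3,b7} = {b0,b1}; idom=b1

DF walk-up:
  join b1 pred b0: · stop@b0
  join b1 pred b2: b2→b1 stop@b0
  join b7 pred b3: · stop@b3
  join b7 pred b6: b6 stop@b3
  join b8 pred b4: b4 stop@b1
  join b8 pred b5: b5→b3→b2 stop@b1
  join b8 pred b7: b7→b3→b2 stop@b1
  DF(b0)=∅
  DF(b1)={b1}
  DF(b2)={b1,b8}
  DF(b3)={b8}
  DF(b4)={b8}
  DF(b5)={b8}
  DF(b6)={b7}
  DF(b7)={b8}
  DF(b8)=∅

φ for e: defs {b3,b8}
  DF⁺ = {b8}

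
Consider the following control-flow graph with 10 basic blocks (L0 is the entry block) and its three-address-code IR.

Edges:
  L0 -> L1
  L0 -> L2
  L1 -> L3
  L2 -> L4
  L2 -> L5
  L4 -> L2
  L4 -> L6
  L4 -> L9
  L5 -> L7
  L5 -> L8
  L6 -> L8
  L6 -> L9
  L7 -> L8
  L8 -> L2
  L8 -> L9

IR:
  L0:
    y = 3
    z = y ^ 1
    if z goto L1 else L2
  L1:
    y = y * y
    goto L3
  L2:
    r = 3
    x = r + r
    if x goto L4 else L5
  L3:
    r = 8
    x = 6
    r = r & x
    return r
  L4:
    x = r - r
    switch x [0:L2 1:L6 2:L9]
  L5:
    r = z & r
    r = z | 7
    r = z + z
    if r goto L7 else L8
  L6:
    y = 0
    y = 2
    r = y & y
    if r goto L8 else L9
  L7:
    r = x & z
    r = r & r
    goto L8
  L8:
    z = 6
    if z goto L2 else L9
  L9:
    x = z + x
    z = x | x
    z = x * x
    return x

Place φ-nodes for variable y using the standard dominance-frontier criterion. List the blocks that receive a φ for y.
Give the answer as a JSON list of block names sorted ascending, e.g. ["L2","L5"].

idom tree: L1←L0 L2←L0 L3←L1 L4←L2 L5←L2 L6←L4 L7←L5 L8←L2 L9←L2
Dom∩ at merges:
  L2: preds {L0,L4,L8}: {L0} ∩ {L0,L2,L4} ∩ {L0,L2,L8} = {L0}; idom=L0
  L8: preds {L5,L6,L7}: {L0,L2,L5} ∩ {L0,L2,L4,L6} ∩ {L0,L2,L5,L7} = {L0,L2}; idom=L2
  L9: preds {L4,L6,L8}: {L0,L2,L4} ∩ {L0,L2,L4,L6} ∩ {L0,L2,L8} = {L0,L2}; idom=L2

Frontier:
  L2←L0: walk · to L0
  L2←L4: walk L4→L2 to L0
  L2←L8: walk L8→L2 to L0
  L8←L5: walk L5 to L2
  L8←L6: walk L6→L4 to L2
  L8←L7: walk L7→L5 to L2
  L9←L4: walk L4 to L2
  L9←L6: walk L6→L4 to L2
  L9←L8: walk L8 to L2
  DF(L0)=∅
  DF(L1)=∅
  DF(L2)={L2}
  DF(L3)=∅
  DF(L4)={L2,L8,L9}
  DF(L5)={L8}
  DF(L6)={L8,L9}
  DF(L7)={L8}
  DF(L8)={L2,L9}
  DF(L9)=∅

φ for y: defs {L0,L1,L6}
  DF⁺ = {L2,L8,L9}

Answer: ["L2", "L8", "L9"]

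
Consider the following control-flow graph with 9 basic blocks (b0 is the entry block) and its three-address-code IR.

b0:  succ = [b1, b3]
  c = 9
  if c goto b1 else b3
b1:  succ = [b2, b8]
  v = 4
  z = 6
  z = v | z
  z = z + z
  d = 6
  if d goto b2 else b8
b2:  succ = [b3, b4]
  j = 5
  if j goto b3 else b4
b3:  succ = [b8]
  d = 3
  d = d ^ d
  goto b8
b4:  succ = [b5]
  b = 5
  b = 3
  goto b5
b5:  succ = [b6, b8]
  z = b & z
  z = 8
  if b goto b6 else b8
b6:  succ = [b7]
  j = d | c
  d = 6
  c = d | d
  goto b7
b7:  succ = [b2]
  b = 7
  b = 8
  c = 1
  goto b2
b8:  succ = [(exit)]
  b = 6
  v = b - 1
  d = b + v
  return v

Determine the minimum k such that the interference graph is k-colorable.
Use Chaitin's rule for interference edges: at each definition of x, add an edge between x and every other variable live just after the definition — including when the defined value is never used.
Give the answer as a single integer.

Per-block:
  b0 def {c} use ∅
  b1 def {d,v,z} use ∅
  b2 def {j} use ∅
  b3 def {d} use ∅
  b4 def {b} use ∅
  b5 def {z} use {b,z}
  b6 def {c,d,j} use {c,d}
  b7 def {b,c} use ∅
  b8 def {b,d,v} use ∅

Live sets:
  b0: in=∅ out={c}
  b1: in={c} out={c,d,z}
  b2: in={c,d,z} out={c,d,z}
  b3: in=∅ out=∅
  b4: in={c,d,z} out={b,c,d,z}
  b5: in={b,c,d,z} out={c,d,z}
  b6: in={c,d,z} out={d,z}
  b7: in={d,z} out={c,d,z}
  b8: in=∅ out=∅

Conflict graph:
  b↔{c,d,v,z}
  c↔{b,d,j,v,z}
  d↔{b,c,j,v,z}
  j↔{c,d,z}
  v↔{b,c,d,z}
  z↔{b,c,d,j,v}

Registers:
  lower bound: {b,c,d,v,z} mutually conflict ⇒ χ ≥ 5
  assign b→c3 c→c0 d→c1 j→c3 v→c4 z→c2 — no edge inside a register ⇒ χ ≤ 5
  χ = 5

Answer: 5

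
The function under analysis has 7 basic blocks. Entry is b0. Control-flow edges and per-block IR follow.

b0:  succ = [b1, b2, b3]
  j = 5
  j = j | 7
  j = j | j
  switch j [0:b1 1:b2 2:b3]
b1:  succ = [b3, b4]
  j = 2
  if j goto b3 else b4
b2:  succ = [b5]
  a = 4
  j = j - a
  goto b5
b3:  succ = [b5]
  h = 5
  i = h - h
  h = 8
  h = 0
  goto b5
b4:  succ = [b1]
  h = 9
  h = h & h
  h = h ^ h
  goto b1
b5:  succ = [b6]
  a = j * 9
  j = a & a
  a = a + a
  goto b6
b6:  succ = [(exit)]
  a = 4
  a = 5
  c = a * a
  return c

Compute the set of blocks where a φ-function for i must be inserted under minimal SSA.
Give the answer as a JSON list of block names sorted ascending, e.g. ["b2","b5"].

idom tree: b1←b0 b2←b0 b3←b0 b4←b1 b5←b0 b6←b5
Dom at joins:
  b1: preds {b0,b4}: {b0} ∩ {b0,b1,b4} = {b0}; idom=b0
  b3: preds {b0,b1}: {b0} ∩ {b0,b1} = {b0}; idom=b0
  b5: preds {b2,b3}: {b0,b2} ∩ {b0,b3} = {b0}; idom=b0

DF walk-up:
  join b1 pred b0: · stop@b0
  join b1 pred b4: b4→b1 stop@b0
  join b3 pred b0: · stop@b0
  join b3 pred b1: b1 stop@b0
  join b5 pred b2: b2 stop@b0
  join b5 pred b3: b3 stop@b0
  b0: DF=∅
  b1: DF={b1,b3}
  b2: DF={b5}
  b3: DF={b5}
  b4: DF={b1}
  b5: DF=∅
  b6: DF=∅

φ for i: defs {b3}
  DF⁺ = {b5}

Answer: ["b5"]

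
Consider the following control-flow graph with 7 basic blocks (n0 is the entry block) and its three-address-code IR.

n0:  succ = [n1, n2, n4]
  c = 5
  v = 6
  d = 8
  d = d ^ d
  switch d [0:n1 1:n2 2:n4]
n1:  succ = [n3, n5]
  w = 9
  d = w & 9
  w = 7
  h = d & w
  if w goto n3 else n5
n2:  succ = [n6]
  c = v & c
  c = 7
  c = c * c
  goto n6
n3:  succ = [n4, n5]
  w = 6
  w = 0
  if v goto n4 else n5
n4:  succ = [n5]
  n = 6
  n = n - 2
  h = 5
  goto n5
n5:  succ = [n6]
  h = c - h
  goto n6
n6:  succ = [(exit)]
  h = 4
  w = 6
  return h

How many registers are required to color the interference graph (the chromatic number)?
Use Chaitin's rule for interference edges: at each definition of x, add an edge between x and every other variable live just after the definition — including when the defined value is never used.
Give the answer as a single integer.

Per-block:
  n0: def={c,d,v} ue=∅
  n1: def={d,h,w} ue=∅
  n2: def={c} ue={c,v}
  n3: def={w} ue={v}
  n4: def={h,n} ue=∅
  n5: def={h} ue={c,h}
  n6: def={h,w} ue=∅

Liveness:
  live n0: ∅→{c,v}
  live n1: {c,v}→{c,h,v}
  live n2: {c,v}→∅
  live n3: {c,h,v}→{c,h}
  live n4: {c}→{c,h}
  live n5: {c,h}→∅
  live n6: ∅→∅

Interfere edges:
  c — {d,h,n,v,w}
  d — {c,v,w}
  h — {c,v,w}
  n — {c}
  v — {c,d,h,w}
  w — {c,d,h,v}

Registers:
  clique {c,d,v,w} ⇒ need ≥ 4
  assign c→c0 d→c3 h→c3 n→c1 v→c1 w→c2 — no edge inside a register ⇒ χ ≤ 4
  χ = 4

Answer: 4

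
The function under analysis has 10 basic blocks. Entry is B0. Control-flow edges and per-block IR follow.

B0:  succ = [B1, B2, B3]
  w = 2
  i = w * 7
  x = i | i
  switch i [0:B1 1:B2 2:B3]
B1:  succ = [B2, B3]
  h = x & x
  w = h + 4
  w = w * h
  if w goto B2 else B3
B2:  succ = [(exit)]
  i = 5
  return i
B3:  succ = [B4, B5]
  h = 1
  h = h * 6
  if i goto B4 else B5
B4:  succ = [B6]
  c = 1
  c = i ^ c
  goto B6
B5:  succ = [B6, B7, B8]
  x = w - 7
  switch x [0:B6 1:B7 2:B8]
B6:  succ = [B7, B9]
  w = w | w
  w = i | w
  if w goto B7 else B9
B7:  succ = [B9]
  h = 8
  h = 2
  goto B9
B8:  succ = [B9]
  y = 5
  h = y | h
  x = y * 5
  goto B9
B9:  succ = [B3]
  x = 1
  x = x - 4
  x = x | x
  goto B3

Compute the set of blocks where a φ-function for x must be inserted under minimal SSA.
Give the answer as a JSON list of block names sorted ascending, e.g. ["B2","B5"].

Answer: ["B3", "B6", "B7", "B9"]

Derivation:
idom tree: B1←B0 B2←B0 B3←B0 B4←B3 B5←B3 B6←B3 B7←B3 B8←B5 B9←B3
Dom∩ at merges:
  B2: preds {B0,B1}: {B0} ∩ {B0,B1} = {B0}; idom=B0
  B3: preds {B0,B1,B9}: {B0} ∩ {B0,B1} ∩ {B0,B3,B9} = {B0}; idom=B0
  B6: preds {B4,B5}: {B0,B3,B4} ∩ {B0,B3,B5} = {B0,B3}; idom=B3
  B7: preds {B5,B6}: {B0,B3,B5} ∩ {B0,B3,B6} = {B0,B3}; idom=B3
  B9: preds {B6,B7,B8}: {B0,B3,B6} ∩ {B0,B3,B7} ∩ {B0,B3,B5,B8} = {B0,B3}; idom=B3

Frontier:
  B2←B0: walk · to B0
  B2←B1: walk B1 to B0
  B3←B0: walk · to B0
  B3←B1: walk B1 to B0
  B3←B9: walk B9→B3 to B0
  B6←B4: walk B4 to B3
  B6←B5: walk B5 to B3
  B7←B5: walk B5 to B3
  B7←B6: walk B6 to B3
  B9←B6: walk B6 to B3
  B9←B7: walk B7 to B3
  B9←B8: walk B8→B5 to B3
  B0 → ∅
  B1 → {B2,B3}
  B2 → ∅
  B3 → {B3}
  B4 → {B6}
  B5 → {B6,B7,B9}
  B6 → {B7,B9}
  B7 → {B9}
  B8 → {B9}
  B9 → {B3}

φ for x: defs {B0,B5,B8,B9}
  DF⁺ = {B3,B6,B7,B9}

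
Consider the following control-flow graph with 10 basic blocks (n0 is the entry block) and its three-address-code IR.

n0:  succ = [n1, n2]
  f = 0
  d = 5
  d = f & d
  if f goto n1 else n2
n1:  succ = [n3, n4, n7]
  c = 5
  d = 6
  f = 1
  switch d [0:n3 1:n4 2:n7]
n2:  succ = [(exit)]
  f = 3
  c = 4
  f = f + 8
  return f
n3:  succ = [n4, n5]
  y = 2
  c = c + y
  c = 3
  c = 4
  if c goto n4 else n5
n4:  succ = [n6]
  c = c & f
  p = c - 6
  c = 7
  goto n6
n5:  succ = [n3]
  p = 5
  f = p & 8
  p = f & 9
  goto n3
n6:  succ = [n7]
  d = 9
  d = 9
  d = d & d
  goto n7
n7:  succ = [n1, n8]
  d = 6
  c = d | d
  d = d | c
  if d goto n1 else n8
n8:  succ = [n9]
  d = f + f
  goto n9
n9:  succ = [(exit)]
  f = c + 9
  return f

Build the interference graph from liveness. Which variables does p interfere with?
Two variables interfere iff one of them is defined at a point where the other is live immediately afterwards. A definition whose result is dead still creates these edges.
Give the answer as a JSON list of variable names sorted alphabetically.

Block summaries:
  n0: {d,f} / ∅
  n1: {c,d,f} / ∅
  n2: {c,f} / ∅
  n3: {c,y} / {c}
  n4: {c,p} / {c,f}
  n5: {f,p} / ∅
  n6: {d} / ∅
  n7: {c,d} / ∅
  n8: {d} / {f}
  n9: {f} / {c}

Live sets:
  n0: in=∅ out=∅
  n1: in=∅ out={c,f}
  n2: in=∅ out=∅
  n3: in={c,f} out={c,f}
  n4: in={c,f} out={f}
  n5: in={c} out={c,f}
  n6: in={f} out={f}
  n7: in={f} out={c,f}
  n8: in={c,f} out={c}
  n9: in={c} out=∅

Interfere edges:
  c — {d,f,p,y}
  d — {c,f}
  f — {c,d,p,y}
  p — {c,f}
  y — {c,f}

N(p) = ["c", "f"]

Answer: ["c", "f"]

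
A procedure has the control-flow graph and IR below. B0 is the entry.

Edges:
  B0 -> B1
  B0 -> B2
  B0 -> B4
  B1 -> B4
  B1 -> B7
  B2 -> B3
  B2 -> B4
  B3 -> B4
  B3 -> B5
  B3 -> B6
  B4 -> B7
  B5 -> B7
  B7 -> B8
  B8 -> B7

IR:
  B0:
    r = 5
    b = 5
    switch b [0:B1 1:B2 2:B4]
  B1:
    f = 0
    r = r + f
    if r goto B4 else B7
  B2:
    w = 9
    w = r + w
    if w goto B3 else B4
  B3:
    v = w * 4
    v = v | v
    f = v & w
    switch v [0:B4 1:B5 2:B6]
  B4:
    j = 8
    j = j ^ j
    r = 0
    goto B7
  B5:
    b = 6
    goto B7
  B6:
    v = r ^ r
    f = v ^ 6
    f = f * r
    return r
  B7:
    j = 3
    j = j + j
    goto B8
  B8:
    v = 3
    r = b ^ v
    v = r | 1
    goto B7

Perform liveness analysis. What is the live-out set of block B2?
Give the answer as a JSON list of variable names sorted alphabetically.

Answer: ["b", "r", "w"]

Derivation:
Block summaries:
  B0 def {b,r} use ∅
  B1 def {f,r} use {r}
  B2 def {w} use {r}
  B3 def {f,v} use {w}
  B4 def {j,r} use ∅
  B5 def {b} use ∅
  B6 def {f,v} use {r}
  B7 def {j} use ∅
  B8 def {r,v} use {b}

Live sets:
  live B0: ∅→{b,r}
  live B1: {b,r}→{b}
  live B2: {b,r}→{b,r,w}
  live B3: {b,r,w}→{b,r}
  live B4: {b}→{b}
  live B5: ∅→{b}
  live B6: {r}→∅
  live B7: {b}→{b}
  live B8: {b}→{b}

live-out(B2) = ["b", "r", "w"]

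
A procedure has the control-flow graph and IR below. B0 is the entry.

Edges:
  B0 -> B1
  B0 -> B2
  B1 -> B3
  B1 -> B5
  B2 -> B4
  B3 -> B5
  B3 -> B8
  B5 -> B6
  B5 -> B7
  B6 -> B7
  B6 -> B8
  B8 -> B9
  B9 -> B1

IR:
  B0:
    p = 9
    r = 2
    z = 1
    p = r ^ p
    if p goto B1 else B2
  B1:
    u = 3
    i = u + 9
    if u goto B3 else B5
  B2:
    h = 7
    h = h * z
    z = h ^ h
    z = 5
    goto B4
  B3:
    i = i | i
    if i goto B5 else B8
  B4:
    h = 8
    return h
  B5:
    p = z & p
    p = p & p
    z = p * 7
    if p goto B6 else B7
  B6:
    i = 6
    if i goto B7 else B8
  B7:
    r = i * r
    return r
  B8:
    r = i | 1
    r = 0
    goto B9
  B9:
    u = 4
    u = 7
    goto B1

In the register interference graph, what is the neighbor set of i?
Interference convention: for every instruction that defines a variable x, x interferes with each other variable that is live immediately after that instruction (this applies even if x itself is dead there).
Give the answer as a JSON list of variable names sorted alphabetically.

Answer: ["p", "r", "u", "z"]

Derivation:
def/use:
  B0: {p,r,z} / ∅
  B1: {i,u} / ∅
  B2: {h,z} / {z}
  B3: {i} / {i}
  B4: {h} / ∅
  B5: {p,z} / {p,z}
  B6: {i} / ∅
  B7: {r} / {i,r}
  B8: {r} / {i}
  B9: {u} / ∅

Backward fixpoint:
  B0: in=∅ out={p,r,z}
  B1: in={p,r,z} out={i,p,r,z}
  B2: in={z} out=∅
  B3: in={i,p,r,z} out={i,p,r,z}
  B4: in=∅ out=∅
  B5: in={i,p,r,z} out={i,p,r,z}
  B6: in={p,r,z} out={i,p,r,z}
  B7: in={i,r} out=∅
  B8: in={i,p,z} out={p,r,z}
  B9: in={p,r,z} out={p,r,z}

Interference:
  h — {z}
  i — {p,r,u,z}
  p — {i,r,u,z}
  r — {i,p,u,z}
  u — {i,p,r,z}
  z — {h,i,p,r,u}

N(i) = ["p", "r", "u", "z"]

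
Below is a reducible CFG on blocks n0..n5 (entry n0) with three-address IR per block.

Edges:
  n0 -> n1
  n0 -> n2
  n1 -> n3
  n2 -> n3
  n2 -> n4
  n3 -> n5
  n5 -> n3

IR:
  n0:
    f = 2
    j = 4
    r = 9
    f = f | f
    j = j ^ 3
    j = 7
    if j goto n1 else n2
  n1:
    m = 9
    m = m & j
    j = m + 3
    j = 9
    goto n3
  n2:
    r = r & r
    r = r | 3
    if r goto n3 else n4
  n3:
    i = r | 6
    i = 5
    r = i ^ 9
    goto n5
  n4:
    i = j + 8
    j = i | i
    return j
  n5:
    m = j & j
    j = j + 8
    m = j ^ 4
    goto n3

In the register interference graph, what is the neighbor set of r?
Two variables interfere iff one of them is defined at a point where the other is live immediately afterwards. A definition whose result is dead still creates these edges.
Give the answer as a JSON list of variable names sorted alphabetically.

Answer: ["f", "j", "m"]

Working:
Block summaries:
  n0: def={f,j,r} ue=∅
  n1: def={j,m} ue={j}
  n2: def={r} ue={r}
  n3: def={i,r} ue={r}
  n4: def={i,j} ue={j}
  n5: def={j,m} ue={j}

Liveness:
  n0: in=∅ out={j,r}
  n1: in={j,r} out={j,r}
  n2: in={j,r} out={j,r}
  n3: in={j,r} out={j,r}
  n4: in={j} out=∅
  n5: in={j,r} out={j,r}

Interference:
  f — {j,r}
  i — {j}
  j — {f,i,m,r}
  m — {j,r}
  r — {f,j,m}

N(r) = ["f", "j", "m"]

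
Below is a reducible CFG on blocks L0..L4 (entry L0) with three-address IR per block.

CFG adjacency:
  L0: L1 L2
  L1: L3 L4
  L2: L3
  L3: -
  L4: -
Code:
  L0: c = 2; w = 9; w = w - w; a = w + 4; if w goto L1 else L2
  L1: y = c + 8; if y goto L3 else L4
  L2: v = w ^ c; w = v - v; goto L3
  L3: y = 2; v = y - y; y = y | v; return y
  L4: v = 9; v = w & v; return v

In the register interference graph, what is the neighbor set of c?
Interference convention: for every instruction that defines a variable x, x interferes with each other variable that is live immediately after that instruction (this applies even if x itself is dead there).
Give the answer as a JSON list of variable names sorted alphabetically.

Per-block:
  L0: def={a,c,w} ue=∅
  L1: def={y} ue={c}
  L2: def={v,w} ue={c,w}
  L3: def={v,y} ue=∅
  L4: def={v} ue={w}

Backward fixpoint:
  L0 li=∅ lo={c,w}
  L1 li={c,w} lo={w}
  L2 li={c,w} lo=∅
  L3 li=∅ lo=∅
  L4 li={w} lo=∅

Interfere edges:
  a — {c,w}
  c — {a,w}
  v — {w,y}
  w — {a,c,v,y}
  y — {v,w}

N(c) = ["a", "w"]

Answer: ["a", "w"]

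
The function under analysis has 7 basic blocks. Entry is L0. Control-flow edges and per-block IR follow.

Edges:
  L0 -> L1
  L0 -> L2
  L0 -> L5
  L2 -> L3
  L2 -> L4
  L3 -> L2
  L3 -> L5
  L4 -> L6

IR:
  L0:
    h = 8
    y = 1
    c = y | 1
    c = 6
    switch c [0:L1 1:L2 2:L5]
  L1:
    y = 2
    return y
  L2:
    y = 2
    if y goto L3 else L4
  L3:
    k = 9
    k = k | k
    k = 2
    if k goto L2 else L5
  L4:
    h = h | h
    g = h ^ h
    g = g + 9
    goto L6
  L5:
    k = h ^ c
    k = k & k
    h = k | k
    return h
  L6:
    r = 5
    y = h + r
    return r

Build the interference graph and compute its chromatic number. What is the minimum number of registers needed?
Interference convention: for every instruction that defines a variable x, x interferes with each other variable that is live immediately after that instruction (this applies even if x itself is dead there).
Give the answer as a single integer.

Answer: 3

Working:
Block summaries:
  L0 def {c,h,y} use ∅
  L1 def {y} use ∅
  L2 def {y} use ∅
  L3 def {k} use ∅
  L4 def {g,h} use {h}
  L5 def {h,k} use {c,h}
  L6 def {r,y} use {h}

Live sets:
  L0 li=∅ lo={c,h}
  L1 li=∅ lo=∅
  L2 li={c,h} lo={c,h}
  L3 li={c,h} lo={c,h}
  L4 li={h} lo={h}
  L5 li={c,h} lo=∅
  L6 li={h} lo=∅

Interfere edges:
  c — {h,k,y}
  g — {h}
  h — {c,g,k,r,y}
  k — {c,h}
  r — {h,y}
  y — {c,h,r}

Chromatic number:
  lower bound: {c,h,k} mutually conflict ⇒ χ ≥ 3
  3-colouring: c0={h}  c1={c,g,r}  c2={k,y}
  χ = 3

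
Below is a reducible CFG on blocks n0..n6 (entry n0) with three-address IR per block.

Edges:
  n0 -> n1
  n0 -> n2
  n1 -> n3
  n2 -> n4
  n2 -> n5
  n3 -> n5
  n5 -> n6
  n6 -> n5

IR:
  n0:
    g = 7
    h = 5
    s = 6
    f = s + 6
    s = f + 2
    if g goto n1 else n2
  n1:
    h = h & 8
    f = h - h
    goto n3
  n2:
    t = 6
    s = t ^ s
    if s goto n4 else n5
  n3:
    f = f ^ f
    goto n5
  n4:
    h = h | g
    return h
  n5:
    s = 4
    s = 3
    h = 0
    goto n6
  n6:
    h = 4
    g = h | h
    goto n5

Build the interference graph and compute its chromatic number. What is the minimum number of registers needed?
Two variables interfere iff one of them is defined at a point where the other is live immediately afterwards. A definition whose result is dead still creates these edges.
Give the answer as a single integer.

Answer: 4

Working:
def/use:
  n0: def={f,g,h,s} ue=∅
  n1: def={f,h} ue={h}
  n2: def={s,t} ue={s}
  n3: def={f} ue={f}
  n4: def={h} ue={g,h}
  n5: def={h,s} ue=∅
  n6: def={g,h} ue=∅

Backward fixpoint:
  n0: in=∅ out={g,h,s}
  n1: in={h} out={f}
  n2: in={g,h,s} out={g,h}
  n3: in={f} out=∅
  n4: in={g,h} out=∅
  n5: in=∅ out=∅
  n6: in=∅ out=∅

Interference:
  f: {g,h}
  g: {f,h,s,t}
  h: {f,g,s,t}
  s: {g,h,t}
  t: {g,h,s}

Chromatic number:
  lower bound: {g,h,s,t} mutually conflict ⇒ χ ≥ 4
  4-colouring: R0={g}  R1={h}  R2={f,s}  R3={t}
  χ = 4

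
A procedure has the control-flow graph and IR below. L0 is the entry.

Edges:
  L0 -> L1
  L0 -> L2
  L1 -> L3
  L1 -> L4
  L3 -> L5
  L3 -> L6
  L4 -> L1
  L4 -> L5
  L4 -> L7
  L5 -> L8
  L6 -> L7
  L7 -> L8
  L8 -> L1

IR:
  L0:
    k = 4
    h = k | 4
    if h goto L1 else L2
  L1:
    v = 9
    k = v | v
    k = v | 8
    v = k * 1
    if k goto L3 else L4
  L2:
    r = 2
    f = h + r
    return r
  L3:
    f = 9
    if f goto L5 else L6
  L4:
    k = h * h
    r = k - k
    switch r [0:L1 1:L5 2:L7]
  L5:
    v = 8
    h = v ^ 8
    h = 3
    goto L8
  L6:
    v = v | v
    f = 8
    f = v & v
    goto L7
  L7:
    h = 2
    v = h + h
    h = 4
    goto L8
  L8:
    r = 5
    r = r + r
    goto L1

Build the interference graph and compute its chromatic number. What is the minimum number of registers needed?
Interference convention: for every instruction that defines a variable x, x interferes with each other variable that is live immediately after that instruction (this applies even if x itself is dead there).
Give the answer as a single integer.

Answer: 3

Derivation:
Per-block:
  L0: def={h,k} ue=∅
  L1: def={k,v} ue=∅
  L2: def={f,r} ue={h}
  L3: def={f} ue=∅
  L4: def={k,r} ue={h}
  L5: def={h,v} ue=∅
  L6: def={f,v} ue={v}
  L7: def={h,v} ue=∅
  L8: def={r} ue=∅

Backward fixpoint:
  L0 li=∅ lo={h}
  L1 li={h} lo={h,v}
  L2 li={h} lo=∅
  L3 li={v} lo={v}
  L4 li={h} lo={h}
  L5 li=∅ lo={h}
  L6 li={v} lo=∅
  L7 li=∅ lo={h}
  L8 li={h} lo={h}

Interference:
  f — {r,v}
  h — {k,r,v}
  k — {h,v}
  r — {f,h}
  v — {f,h,k}

Colouring:
  lower bound: {h,k,v} mutually conflict ⇒ χ ≥ 3
  3-colouring: R0={f,h}  R1={r,v}  R2={k}
  χ = 3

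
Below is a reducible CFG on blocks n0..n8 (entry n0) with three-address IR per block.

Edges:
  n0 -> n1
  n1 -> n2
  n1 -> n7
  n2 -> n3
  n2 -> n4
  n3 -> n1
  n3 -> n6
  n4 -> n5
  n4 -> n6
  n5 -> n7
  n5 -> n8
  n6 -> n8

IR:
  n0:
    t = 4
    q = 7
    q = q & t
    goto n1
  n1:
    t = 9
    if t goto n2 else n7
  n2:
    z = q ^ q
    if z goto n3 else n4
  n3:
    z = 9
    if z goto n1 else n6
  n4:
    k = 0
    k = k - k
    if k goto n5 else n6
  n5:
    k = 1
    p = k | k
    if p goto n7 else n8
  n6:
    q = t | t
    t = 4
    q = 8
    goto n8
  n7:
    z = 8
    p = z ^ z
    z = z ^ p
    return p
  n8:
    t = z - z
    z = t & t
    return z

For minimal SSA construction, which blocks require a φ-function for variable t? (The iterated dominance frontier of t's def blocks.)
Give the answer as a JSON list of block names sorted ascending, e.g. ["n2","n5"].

Answer: ["n1", "n8"]

Working:
idom tree: n1←n0 n2←n1 n3←n2 n4←n2 n5←n4 n6←n2 n7←n1 n8←n2
Dom at joins:
  n1: preds {n0,n3}: {n0} ∩ {n0,n1,n2,n3} = {n0}; idom=n0
  n6: preds {n3,n4}: {n0,n1,n2,n3} ∩ {n0,n1,n2,n4} = {n0,n1,n2}; idom=n2
  n7: preds {n1,n5}: {n0,n1} ∩ {n0,n1,n2,n4,n5} = {n0,n1}; idom=n1
  n8: preds {n5,n6}: {n0,n1,n2,n4,n5} ∩ {n0,n1,n2,n6} = {n0,n1,n2}; idom=n2

DF walk-up:
  n1←n0: walk · to n0
  n1←n3: walk n3→n2→n1 to n0
  n6←n3: walk n3 to n2
  n6←n4: walk n4 to n2
  n7←n1: walk · to n1
  n7←n5: walk n5→n4→n2 to n1
  n8←n5: walk n5→n4 to n2
  n8←n6: walk n6 to n2
  DF(n0)=∅
  DF(n1)={n1}
  DF(n2)={n1,n7}
  DF(n3)={n1,n6}
  DF(n4)={n6,n7,n8}
  DF(n5)={n7,n8}
  DF(n6)={n8}
  DF(n7)=∅
  DF(n8)=∅

φ for t: defs {n0,n1,n6,n8}
  DF⁺ = {n1,n8}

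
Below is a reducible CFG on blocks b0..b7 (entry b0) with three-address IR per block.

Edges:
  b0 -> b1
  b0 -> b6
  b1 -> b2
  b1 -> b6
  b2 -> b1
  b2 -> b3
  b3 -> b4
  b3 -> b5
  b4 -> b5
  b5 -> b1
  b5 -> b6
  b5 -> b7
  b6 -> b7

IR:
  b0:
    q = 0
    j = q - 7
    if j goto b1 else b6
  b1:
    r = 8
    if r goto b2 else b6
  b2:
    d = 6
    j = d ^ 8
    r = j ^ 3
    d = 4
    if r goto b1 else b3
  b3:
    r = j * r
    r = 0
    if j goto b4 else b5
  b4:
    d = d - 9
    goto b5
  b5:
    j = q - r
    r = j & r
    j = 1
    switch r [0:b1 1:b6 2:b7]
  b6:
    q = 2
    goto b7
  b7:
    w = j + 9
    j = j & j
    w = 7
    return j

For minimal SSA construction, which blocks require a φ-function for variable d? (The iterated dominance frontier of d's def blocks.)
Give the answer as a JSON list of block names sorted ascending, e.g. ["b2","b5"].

Answer: ["b1", "b5", "b6", "b7"]

Derivation:
idom tree: b1←b0 b2←b1 b3←b2 b4←b3 b5←b3 b6←b0 b7←b0
Dom at joins:
  b1: preds {b0,b2,b5}: {b0} ∩ {b0,b1,b2} ∩ {b0,b1,b2,b3,b5} = {b0}; idom=b0
  b5: preds {b3,b4}: {b0,b1,b2,b3} ∩ {b0,b1,b2,b3,b4} = {b0,b1,b2,b3}; idom=b3
  b6: preds {b0,b1,b5}: {b0} ∩ {b0,b1} ∩ {b0,b1,b2,b3,b5} = {b0}; idom=b0
  b7: preds {b5,b6}: {b0,b1,b2,b3,b5} ∩ {b0,b6} = {b0}; idom=b0

DF derivation:
  b1←b0: walk · to b0
  b1←b2: walk b2→b1 to b0
  b1←b5: walk b5→b3→b2→b1 to b0
  b5←b3: walk · to b3
  b5←b4: walk b4 to b3
  b6←b0: walk · to b0
  b6←b1: walk b1 to b0
  b6←b5: walk b5→b3→b2→b1 to b0
  b7←b5: walk b5→b3→b2→b1 to b0
  b7←b6: walk b6 to b0
  DF(b0)=∅
  DF(b1)={b1,b6,b7}
  DF(b2)={b1,b6,b7}
  DF(b3)={b1,b6,b7}
  DF(b4)={b5}
  DF(b5)={b1,b6,b7}
  DF(b6)={b7}
  DF(b7)=∅

φ for d: defs {b2,b4}
  DF⁺ = {b1,b5,b6,b7}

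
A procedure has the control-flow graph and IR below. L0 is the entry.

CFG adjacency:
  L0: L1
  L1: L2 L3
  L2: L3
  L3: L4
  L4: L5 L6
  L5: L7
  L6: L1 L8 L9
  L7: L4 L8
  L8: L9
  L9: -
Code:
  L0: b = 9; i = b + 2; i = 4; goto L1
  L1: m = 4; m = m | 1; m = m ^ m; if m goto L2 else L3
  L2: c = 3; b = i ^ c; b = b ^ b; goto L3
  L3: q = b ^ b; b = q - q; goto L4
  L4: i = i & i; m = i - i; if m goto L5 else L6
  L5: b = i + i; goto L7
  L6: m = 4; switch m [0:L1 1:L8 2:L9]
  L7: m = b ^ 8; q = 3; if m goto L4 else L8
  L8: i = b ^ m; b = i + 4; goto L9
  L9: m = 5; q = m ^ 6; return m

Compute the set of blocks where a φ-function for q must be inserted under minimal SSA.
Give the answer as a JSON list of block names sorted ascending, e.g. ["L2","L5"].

Answer: ["L1", "L4", "L8", "L9"]

Working:
idom tree: L1←L0 L2←L1 L3←L1 L4←L3 L5←L4 L6←L4 L7←L5 L8←L4 L9←L4
Dom∩ at merges:
  L1: preds {L0,L6}: {L0} ∩ {L0,L1,L3,L4,L6} = {L0}; idom=L0
  L3: preds {L1,L2}: {L0,L1} ∩ {L0,L1,L2} = {L0,L1}; idom=L1
  L4: preds {L3,L7}: {L0,L1,L3} ∩ {L0,L1,L3,L4,L5,L7} = {L0,L1,L3}; idom=L3
  L8: preds {L6,L7}: {L0,L1,L3,L4,L6} ∩ {L0,L1,L3,L4,L5,L7} = {L0,L1,L3,L4}; idom=L4
  L9: preds {L6,L8}: {L0,L1,L3,L4,L6} ∩ {L0,L1,L3,L4,L8} = {L0,L1,L3,L4}; idom=L4

Frontier:
  join L1 pred L0: · stop@L0
  join L1 pred L6: L6→L4→L3→L1 stop@L0
  join L3 pred L1: · stop@L1
  join L3 pred L2: L2 stop@L1
  join L4 pred L3: · stop@L3
  join L4 pred L7: L7→L5→L4 stop@L3
  join L8 pred L6: L6 stop@L4
  join L8 pred L7: L7→L5 stop@L4
  join L9 pred L6: L6 stop@L4
  join L9 pred L8: L8 stop@L4
  DF(L0)=∅
  DF(L1)={L1}
  DF(L2)={L3}
  DF(L3)={L1}
  DF(L4)={L1,L4}
  DF(L5)={L4,L8}
  DF(L6)={L1,L8,L9}
  DF(L7)={L4,L8}
  DF(L8)={L9}
  DF(L9)=∅

φ for q: defs {L3,L7,L9}
  DF⁺ = {L1,L4,L8,L9}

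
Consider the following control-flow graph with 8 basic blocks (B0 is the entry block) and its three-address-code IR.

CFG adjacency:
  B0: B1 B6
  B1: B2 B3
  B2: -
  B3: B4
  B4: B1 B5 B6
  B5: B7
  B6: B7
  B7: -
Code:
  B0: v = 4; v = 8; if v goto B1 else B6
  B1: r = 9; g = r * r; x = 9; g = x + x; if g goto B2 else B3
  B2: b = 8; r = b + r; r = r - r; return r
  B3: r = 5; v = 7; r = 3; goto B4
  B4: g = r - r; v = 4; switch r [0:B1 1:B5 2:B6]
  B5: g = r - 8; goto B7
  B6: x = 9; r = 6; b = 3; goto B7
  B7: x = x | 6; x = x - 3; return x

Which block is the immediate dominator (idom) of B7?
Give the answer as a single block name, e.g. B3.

Answer: B0

Derivation:
idom tree: B1←B0 B2←B1 B3←B1 B4←B3 B5←B4 B6←B0 B7←B0
Join-block Dom:
  B1: preds {B0,B4}: {B0} ∩ {B0,B1,B3,B4} = {B0}; idom=B0
  B6: preds {B0,B4}: {B0} ∩ {B0,B1,B3,B4} = {B0}; idom=B0
  B7: preds {B5,B6}: {B0,B1,B3,B4,B5} ∩ {B0,B6} = {B0}; idom=B0

idom(B7) = B0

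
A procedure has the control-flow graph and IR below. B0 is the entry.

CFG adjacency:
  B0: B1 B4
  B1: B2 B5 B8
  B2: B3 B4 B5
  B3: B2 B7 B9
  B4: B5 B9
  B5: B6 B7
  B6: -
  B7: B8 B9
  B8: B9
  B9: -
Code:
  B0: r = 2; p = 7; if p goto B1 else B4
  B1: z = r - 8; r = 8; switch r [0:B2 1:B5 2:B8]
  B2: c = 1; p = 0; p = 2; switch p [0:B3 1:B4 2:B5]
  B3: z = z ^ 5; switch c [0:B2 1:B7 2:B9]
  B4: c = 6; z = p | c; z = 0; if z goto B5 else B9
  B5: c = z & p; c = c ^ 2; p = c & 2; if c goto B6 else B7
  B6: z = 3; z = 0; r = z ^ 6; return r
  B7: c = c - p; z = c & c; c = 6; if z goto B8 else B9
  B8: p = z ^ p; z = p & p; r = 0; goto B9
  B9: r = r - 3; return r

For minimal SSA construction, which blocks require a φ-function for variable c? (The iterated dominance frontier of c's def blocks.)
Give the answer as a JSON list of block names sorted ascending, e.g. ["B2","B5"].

Answer: ["B2", "B4", "B5", "B7", "B8", "B9"]

Derivation:
idom tree: B1←B0 B2←B1 B3←B2 B4←B0 B5←B0 B6←B5 B7←B0 B8←B0 B9←B0
Dom at joins:
  B2: preds {B1,B3}: {B0,B1} ∩ {B0,B1,B2,B3} = {B0,B1}; idom=B1
  B4: preds {B0,B2}: {B0} ∩ {B0,B1,B2} = {B0}; idom=B0
  B5: preds {B1,B2,B4}: {B0,B1} ∩ {B0,B1,B2} ∩ {B0,B4} = {B0}; idom=B0
  B7: preds {B3,B5}: {B0,B1,B2,B3} ∩ {B0,B5} = {B0}; idom=B0
  B8: preds {B1,B7}: {B0,B1} ∩ {B0,B7} = {B0}; idom=B0
  B9: preds {B3,B4,B7,B8}: {B0,B1,B2,B3} ∩ {B0,B4} ∩ {B0,B7} ∩ {B0,B8} = {B0}; idom=B0

Frontier:
  B2←B1: walk · to B1
  B2←B3: walk B3→B2 to B1
  B4←B0: walk · to B0
  B4←B2: walk B2→B1 to B0
  B5←B1: walk B1 to B0
  B5←B2: walk B2→B1 to B0
  B5←B4: walk B4 to B0
  B7←B3: walk B3→B2→B1 to B0
  B7←B5: walk B5 to B0
  B8←B1: walk B1 to B0
  B8←B7: walk B7 to B0
  B9←B3: walk B3→B2→B1 to B0
  B9←B4: walk B4 to B0
  B9←B7: walk B7 to B0
  B9←B8: walk B8 to B0
  B0: DF=∅
  B1: DF={B4,B5,B7,B8,B9}
  B2: DF={B2,B4,B5,B7,B9}
  B3: DF={B2,B7,B9}
  B4: DF={B5,B9}
  B5: DF={B7}
  B6: DF=∅
  B7: DF={B8,B9}
  B8: DF={B9}
  B9: DF=∅

φ for c: defs {B2,B4,B5,B7}
  DF⁺ = {B2,B4,B5,B7,B8,B9}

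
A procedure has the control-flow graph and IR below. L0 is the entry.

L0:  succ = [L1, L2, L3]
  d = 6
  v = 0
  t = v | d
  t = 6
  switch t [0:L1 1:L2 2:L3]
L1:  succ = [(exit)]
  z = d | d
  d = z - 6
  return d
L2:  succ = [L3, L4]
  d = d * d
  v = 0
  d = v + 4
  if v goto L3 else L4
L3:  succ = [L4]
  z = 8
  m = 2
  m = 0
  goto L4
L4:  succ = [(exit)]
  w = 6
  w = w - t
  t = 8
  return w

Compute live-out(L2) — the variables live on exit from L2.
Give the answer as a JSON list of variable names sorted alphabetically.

Answer: ["t"]

Derivation:
Per-block:
  L0: def={d,t,v} ue=∅
  L1: def={d,z} ue={d}
  L2: def={d,v} ue={d}
  L3: def={m,z} ue=∅
  L4: def={t,w} ue={t}

Backward fixpoint:
  live L0: ∅→{d,t}
  live L1: {d}→∅
  live L2: {d,t}→{t}
  live L3: {t}→{t}
  live L4: {t}→∅

live-out(L2) = ["t"]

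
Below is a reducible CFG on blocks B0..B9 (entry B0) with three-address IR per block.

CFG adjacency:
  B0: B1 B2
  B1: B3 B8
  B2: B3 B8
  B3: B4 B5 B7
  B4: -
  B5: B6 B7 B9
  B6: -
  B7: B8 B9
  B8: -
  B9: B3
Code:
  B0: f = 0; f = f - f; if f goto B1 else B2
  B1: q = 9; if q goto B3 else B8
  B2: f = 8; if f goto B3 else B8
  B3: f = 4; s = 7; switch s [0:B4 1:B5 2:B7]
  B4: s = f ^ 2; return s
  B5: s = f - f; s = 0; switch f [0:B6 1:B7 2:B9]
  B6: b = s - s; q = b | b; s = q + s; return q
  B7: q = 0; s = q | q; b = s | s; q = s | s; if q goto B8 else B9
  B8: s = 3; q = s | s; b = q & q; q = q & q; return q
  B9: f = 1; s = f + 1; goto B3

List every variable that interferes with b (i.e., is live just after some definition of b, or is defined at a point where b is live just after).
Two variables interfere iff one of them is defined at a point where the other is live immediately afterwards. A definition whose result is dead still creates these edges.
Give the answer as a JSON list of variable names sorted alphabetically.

Block summaries:
  B0: def={f} ue=∅
  B1: def={q} ue=∅
  B2: def={f} ue=∅
  B3: def={f,s} ue=∅
  B4: def={s} ue={f}
  B5: def={s} ue={f}
  B6: def={b,q,s} ue={s}
  B7: def={b,q,s} ue=∅
  B8: def={b,q,s} ue=∅
  B9: def={f,s} ue=∅

Liveness:
  live B0: ∅→∅
  live B1: ∅→∅
  live B2: ∅→∅
  live B3: ∅→{f}
  live B4: {f}→∅
  live B5: {f}→{s}
  live B6: {s}→∅
  live B7: ∅→∅
  live B8: ∅→∅
  live B9: ∅→∅

Interference:
  b↔{q,s}
  f↔{s}
  q↔{b,s}
  s↔{b,f,q}

N(b) = ["q", "s"]

Answer: ["q", "s"]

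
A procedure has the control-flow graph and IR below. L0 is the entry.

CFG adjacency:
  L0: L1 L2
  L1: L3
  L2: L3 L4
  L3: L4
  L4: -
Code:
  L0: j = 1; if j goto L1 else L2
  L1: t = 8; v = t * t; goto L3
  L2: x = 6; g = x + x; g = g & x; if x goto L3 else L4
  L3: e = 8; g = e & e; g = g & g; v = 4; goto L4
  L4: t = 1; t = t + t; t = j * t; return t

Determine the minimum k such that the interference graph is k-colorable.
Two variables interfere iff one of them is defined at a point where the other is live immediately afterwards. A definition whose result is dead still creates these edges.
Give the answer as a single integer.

Answer: 3

Derivation:
Block summaries:
  L0: def={j} ue=∅
  L1: def={t,v} ue=∅
  L2: def={g,x} ue=∅
  L3: def={e,g,v} ue=∅
  L4: def={t} ue={j}

Backward fixpoint:
  L0 li=∅ lo={j}
  L1 li={j} lo={j}
  L2 li={j} lo={j}
  L3 li={j} lo={j}
  L4 li={j} lo=∅

Interference:
  e: {j}
  g: {j,x}
  j: {e,g,t,v,x}
  t: {j}
  v: {j}
  x: {g,j}

Chromatic number:
  {g,j,x} pairwise interfere (3-clique) ⇒ χ ≥ 3
  3-colouring: c0={j}  c1={e,g,t,v}  c2={x}
  χ = 3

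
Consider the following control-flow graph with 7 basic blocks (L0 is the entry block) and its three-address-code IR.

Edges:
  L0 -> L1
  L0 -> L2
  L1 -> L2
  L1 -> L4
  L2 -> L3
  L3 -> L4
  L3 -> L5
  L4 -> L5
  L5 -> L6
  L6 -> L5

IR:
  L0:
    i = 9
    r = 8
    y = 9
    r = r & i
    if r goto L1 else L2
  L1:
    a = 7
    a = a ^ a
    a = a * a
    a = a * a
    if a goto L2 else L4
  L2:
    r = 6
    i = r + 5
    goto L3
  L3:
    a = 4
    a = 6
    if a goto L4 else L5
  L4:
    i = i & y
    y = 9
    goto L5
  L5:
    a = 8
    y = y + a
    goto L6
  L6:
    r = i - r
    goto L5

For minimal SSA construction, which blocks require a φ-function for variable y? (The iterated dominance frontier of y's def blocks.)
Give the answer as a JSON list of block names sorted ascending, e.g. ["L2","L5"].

Answer: ["L5"]

Derivation:
idom tree: L1←L0 L2←L0 L3←L2 L4←L0 L5←L0 L6←L5
Dom∩ at merges:
  L2: preds {L0,L1}: {L0} ∩ {L0,L1} = {L0}; idom=L0
  L4: preds {L1,L3}: {L0,L1} ∩ {L0,L2,L3} = {L0}; idom=L0
  L5: preds {L3,L4,L6}: {L0,L2,L3} ∩ {L0,L4} ∩ {L0,L5,L6} = {L0}; idom=L0

DF derivation:
  L2←L0: walk · to L0
  L2←L1: walk L1 to L0
  L4←L1: walk L1 to L0
  L4←L3: walk L3→L2 to L0
  L5←L3: walk L3→L2 to L0
  L5←L4: walk L4 to L0
  L5←L6: walk L6→L5 to L0
  L0: DF=∅
  L1: DF={L2,L4}
  L2: DF={L4,L5}
  L3: DF={L4,L5}
  L4: DF={L5}
  L5: DF={L5}
  L6: DF={L5}

φ for y: defs {L0,L4,L5}
  DF⁺ = {L5}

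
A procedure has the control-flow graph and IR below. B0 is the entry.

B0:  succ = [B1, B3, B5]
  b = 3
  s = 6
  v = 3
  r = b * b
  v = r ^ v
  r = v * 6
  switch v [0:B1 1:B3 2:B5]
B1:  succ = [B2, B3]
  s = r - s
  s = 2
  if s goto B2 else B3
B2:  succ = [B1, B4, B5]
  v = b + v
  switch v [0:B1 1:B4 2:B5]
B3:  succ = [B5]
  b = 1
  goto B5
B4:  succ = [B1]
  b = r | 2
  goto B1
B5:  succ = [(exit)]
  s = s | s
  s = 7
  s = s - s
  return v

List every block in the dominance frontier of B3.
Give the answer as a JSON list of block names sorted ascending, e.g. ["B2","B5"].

Answer: ["B5"]

Derivation:
idom tree: B1←B0 B2←B1 B3←B0 B4←B2 B5←B0
Join-block Dom:
  B1: preds {B0,B2,B4}: {B0} ∩ {B0,B1,B2} ∩ {B0,B1,B2,B4} = {B0}; idom=B0
  B3: preds {B0,B1}: {B0} ∩ {B0,B1} = {B0}; idom=B0
  B5: preds {B0,B2,B3}: {B0} ∩ {B0,B1,B2} ∩ {B0,B3} = {B0}; idom=B0

DF walk-up:
  join B1 pred B0: · stop@B0
  join B1 pred B2: B2→B1 stop@B0
  join B1 pred B4: B4→B2→B1 stop@B0
  join B3 pred B0: · stop@B0
  join B3 pred B1: B1 stop@B0
  join B5 pred B0: · stop@B0
  join B5 pred B2: B2→B1 stop@B0
  join B5 pred B3: B3 stop@B0
  B0 → ∅
  B1 → {B1,B3,B5}
  B2 → {B1,B5}
  B3 → {B5}
  B4 → {B1}
  B5 → ∅

DF(B3) = ["B5"]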